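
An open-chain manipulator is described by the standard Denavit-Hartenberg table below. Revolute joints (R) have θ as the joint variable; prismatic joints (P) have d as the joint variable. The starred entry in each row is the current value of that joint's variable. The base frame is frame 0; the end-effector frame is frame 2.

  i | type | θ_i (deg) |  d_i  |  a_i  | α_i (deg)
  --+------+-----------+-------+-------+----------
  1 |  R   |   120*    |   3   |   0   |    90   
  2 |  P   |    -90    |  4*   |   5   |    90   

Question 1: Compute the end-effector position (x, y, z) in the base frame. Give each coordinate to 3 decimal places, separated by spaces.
after link 1: o_1 = (0.0000, 0.0000, 3.0000)
after link 2: o_2 = (3.4641, 2.0000, -2.0000)

3.464 2.000 -2.000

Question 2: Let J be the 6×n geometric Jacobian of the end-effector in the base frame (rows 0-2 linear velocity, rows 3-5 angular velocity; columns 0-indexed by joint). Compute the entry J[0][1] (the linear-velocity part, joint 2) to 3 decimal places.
0.866

prismatic axis z_1 = (0.8660,0.5000,0.0000)
J_v[:, 1] = z_1; J_ω[:, 1] = (0,0,0)
entry J[0][1] = 0.8660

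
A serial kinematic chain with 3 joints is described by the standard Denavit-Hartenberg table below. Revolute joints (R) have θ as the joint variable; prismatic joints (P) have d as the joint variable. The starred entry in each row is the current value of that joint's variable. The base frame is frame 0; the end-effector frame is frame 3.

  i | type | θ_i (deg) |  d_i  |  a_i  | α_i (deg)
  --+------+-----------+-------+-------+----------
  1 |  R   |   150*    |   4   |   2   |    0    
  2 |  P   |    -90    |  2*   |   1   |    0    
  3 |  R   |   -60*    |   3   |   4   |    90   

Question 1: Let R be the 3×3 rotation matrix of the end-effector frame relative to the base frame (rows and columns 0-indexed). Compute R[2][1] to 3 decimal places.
End-effector y-axis (col 1 of R) = (-0.0000,0.0000,1.0000)
R[2][1] = 1.0000

1.000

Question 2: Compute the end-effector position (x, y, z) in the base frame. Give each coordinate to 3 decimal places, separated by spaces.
2.768 1.866 9.000

after link 1: o_1 = (-1.7321, 1.0000, 4.0000)
after link 2: o_2 = (-1.2321, 1.8660, 6.0000)
after link 3: o_3 = (2.7679, 1.8660, 9.0000)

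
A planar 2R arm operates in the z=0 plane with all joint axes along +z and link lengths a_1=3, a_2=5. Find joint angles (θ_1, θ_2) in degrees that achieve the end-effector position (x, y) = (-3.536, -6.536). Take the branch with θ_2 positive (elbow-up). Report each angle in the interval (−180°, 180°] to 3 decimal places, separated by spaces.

-146.809 44.975

cos θ_2 = (55.2226−3²−5²)/(2·3·5) = 0.7074; θ_2 = 44.9746° (elbow-up)
β = atan2(-6.5360,-3.5360) = -118.4136°; ψ = atan2(3.5340,6.5371) = 28.3957°
θ_1 = β − ψ = -146.8093°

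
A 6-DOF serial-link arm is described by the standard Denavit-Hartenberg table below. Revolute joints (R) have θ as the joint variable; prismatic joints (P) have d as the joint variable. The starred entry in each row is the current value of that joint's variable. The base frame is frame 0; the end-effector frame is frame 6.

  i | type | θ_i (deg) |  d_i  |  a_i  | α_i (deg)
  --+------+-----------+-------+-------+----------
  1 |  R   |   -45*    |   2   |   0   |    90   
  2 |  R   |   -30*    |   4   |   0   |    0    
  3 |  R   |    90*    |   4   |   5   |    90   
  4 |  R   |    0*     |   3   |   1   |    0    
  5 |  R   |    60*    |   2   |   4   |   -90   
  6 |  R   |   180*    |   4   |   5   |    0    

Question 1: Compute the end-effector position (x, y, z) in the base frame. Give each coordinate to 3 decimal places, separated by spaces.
-2.677 -10.240 1.263

after link 1: o_1 = (0.0000, 0.0000, 2.0000)
after link 2: o_2 = (-2.8284, -2.8284, 2.0000)
after link 3: o_3 = (-3.8891, -7.4246, 6.3301)
after link 4: o_4 = (-1.6984, -9.6153, 5.6962)
after link 5: o_5 = (-2.2161, -13.9966, 6.4282)
after link 6: o_6 = (-2.6770, -10.2404, 1.2631)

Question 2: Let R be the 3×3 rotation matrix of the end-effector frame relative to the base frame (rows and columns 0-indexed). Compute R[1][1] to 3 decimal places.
End-effector y-axis (col 1 of R) = (0.6124,-0.6124,-0.5000)
R[1][1] = -0.6124

-0.612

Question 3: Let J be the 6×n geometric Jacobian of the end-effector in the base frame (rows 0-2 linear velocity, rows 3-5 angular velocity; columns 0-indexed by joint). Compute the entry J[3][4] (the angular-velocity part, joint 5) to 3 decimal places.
axis z_4 = (0.6124,-0.6124,-0.5000); lever o_n−o_4 = (-0.9786,-0.6251,-4.4330)
cross product → J_v[:, 4] = (2.4021,3.2040,-0.9821)
J_ω[:, 4] = z_4
entry J[3][4] = 0.6124

0.612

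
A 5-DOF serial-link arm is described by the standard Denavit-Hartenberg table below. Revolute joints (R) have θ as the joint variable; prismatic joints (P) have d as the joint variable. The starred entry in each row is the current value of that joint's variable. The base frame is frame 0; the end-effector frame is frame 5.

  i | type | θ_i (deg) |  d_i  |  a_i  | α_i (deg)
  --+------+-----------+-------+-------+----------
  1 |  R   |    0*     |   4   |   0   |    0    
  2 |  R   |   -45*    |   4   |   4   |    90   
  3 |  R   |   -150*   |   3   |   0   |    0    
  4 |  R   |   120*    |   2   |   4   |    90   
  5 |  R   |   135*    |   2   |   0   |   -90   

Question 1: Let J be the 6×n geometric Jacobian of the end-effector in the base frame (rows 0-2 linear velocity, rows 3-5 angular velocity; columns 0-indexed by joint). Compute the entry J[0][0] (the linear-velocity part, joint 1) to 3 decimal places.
axis z_0 = ẑ; lever o_n−o_0 = (1.0353,-8.1063,4.2679)
cross product → J_v[:, 0] = (8.1063,1.0353,-0.0000)
J_ω[:, 0] = z_0
entry J[0][0] = 8.1063

8.106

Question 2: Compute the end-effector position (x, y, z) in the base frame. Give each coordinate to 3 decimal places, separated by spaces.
after link 1: o_1 = (0.0000, 0.0000, 4.0000)
after link 2: o_2 = (2.8284, -2.8284, 8.0000)
after link 3: o_3 = (0.7071, -4.9497, 8.0000)
after link 4: o_4 = (1.7424, -8.8135, 6.0000)
after link 5: o_5 = (1.0353, -8.1063, 4.2679)

1.035 -8.106 4.268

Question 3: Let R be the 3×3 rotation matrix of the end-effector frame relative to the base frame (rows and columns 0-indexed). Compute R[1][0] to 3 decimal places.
End-effector x-axis (col 0 of R) = (-0.9330,-0.0670,0.3536)
R[1][0] = -0.0670

-0.067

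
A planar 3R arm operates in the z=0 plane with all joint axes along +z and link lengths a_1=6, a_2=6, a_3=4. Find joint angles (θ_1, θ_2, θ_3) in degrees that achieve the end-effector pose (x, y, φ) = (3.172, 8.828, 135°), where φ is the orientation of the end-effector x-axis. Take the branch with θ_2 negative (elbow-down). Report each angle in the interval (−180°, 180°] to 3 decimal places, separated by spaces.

89.996 -90.000 135.004

wrist centre = target − a_3·(cos φ, sin φ) = (6.0004, 5.9996)
cos θ_2 = (72.0000−6²−6²)/(2·6·6) = 0.0000; θ_2 = -90.0000° (elbow-down)
β = atan2(5.9996,6.0004) = 44.9959°; ψ = atan2(-6.0000,6.0000) = -45.0000°
θ_1 = β − ψ = 89.9959°
θ_3 = φ − θ_1 − θ_2 = 135.0041° (wrapped to (-180°,180°])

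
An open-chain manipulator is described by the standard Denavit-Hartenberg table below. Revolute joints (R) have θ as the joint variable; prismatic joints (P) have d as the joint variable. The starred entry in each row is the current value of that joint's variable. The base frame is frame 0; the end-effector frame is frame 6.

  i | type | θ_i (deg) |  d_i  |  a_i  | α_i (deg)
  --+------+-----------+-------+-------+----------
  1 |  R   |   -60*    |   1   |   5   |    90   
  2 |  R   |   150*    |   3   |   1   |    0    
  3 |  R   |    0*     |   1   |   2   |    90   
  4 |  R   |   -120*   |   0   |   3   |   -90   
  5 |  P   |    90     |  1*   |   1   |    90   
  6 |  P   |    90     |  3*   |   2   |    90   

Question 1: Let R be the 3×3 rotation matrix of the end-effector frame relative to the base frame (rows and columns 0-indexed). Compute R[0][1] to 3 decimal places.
End-effector y-axis (col 1 of R) = (0.9665,0.0580,-0.2500)
R[0][1] = 0.9665

0.967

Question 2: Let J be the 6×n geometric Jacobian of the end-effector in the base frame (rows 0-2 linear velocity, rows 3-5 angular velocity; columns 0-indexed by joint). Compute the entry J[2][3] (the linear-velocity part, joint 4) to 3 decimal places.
axis z_3 = (0.2500,-0.4330,0.8660); lever o_n−o_3 = (5.7231,3.4796,-1.0670)
cross product → J_v[:, 3] = (-2.5514,5.2231,3.3481)
J_ω[:, 3] = z_3
entry J[2][3] = 3.3481

3.348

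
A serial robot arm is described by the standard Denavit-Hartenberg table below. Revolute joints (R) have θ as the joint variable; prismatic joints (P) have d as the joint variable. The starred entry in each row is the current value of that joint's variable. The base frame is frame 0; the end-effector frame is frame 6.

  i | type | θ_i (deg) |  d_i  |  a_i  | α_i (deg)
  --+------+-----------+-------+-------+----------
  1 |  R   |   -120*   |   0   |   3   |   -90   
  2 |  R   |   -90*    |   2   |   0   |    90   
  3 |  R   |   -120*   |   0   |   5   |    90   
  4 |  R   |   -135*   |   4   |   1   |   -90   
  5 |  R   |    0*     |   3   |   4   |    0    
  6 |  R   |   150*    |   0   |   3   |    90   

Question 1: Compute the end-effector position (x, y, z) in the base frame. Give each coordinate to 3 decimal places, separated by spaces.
-4.662 -5.183 -4.877

after link 1: o_1 = (-1.5000, -2.5981, 0.0000)
after link 2: o_2 = (0.2321, -3.5981, 0.0000)
after link 3: o_3 = (-3.5179, -1.4330, -2.5000)
after link 4: o_4 = (-1.6091, -3.3516, -5.6105)
after link 5: o_5 = (-3.5537, -7.9444, -5.2570)
after link 6: o_6 = (-4.6625, -5.1829, -4.8765)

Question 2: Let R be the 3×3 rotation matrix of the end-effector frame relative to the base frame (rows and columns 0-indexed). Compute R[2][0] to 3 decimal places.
0.127

End-effector x-axis (col 0 of R) = (-0.3696,0.9205,0.1268)
R[2][0] = 0.1268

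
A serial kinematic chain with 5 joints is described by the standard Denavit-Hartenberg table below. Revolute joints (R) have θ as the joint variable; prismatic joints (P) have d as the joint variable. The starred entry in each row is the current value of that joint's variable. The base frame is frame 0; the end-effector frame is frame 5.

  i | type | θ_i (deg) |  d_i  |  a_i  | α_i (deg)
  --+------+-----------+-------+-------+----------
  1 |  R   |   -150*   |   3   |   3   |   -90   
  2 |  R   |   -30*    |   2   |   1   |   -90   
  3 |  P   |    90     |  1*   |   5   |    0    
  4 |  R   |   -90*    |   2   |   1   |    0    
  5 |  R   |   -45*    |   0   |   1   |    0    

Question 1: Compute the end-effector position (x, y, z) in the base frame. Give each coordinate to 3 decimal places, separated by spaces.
after link 1: o_1 = (-2.5981, -1.5000, 3.0000)
after link 2: o_2 = (-2.3481, -3.6651, 3.5000)
after link 3: o_3 = (-5.2811, 0.4151, 2.6340)
after link 4: o_4 = (-6.8971, -0.5179, 1.4019)
after link 5: o_5 = (-7.0739, -1.4365, 1.7555)

-7.074 -1.437 1.755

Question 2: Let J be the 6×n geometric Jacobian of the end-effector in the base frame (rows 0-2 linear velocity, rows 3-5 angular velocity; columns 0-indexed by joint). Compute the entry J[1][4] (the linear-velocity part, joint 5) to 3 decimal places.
axis z_4 = (-0.4330,-0.2500,-0.8660); lever o_n−o_4 = (-0.1768,-0.9186,0.3536)
cross product → J_v[:, 4] = (-0.8839,0.3062,0.3536)
J_ω[:, 4] = z_4
entry J[1][4] = 0.3062

0.306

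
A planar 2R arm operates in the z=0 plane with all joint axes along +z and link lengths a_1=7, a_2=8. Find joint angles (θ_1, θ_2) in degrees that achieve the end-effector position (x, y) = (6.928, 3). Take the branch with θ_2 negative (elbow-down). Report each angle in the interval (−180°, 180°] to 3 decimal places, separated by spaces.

cos θ_2 = (56.9972−7²−8²)/(2·7·8) = -0.5000; θ_2 = -120.0017° (elbow-down)
β = atan2(3.0000,6.9280) = 23.4138°; ψ = atan2(-6.9281,2.9998) = -66.5878°
θ_1 = β − ψ = 90.0017°

90.002 -120.002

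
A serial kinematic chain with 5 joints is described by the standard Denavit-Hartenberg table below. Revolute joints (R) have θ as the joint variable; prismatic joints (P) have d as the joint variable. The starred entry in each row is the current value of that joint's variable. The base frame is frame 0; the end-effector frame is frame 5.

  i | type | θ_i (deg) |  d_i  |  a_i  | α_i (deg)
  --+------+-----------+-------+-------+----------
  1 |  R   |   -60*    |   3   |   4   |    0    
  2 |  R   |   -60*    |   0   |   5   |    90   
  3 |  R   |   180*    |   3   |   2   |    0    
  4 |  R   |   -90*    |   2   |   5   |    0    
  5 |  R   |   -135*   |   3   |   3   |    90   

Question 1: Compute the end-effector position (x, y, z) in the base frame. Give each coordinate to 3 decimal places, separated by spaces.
-7.489 -3.899 5.879

after link 1: o_1 = (2.0000, -3.4641, 3.0000)
after link 2: o_2 = (-0.5000, -7.7942, 3.0000)
after link 3: o_3 = (-2.0981, -4.5622, 3.0000)
after link 4: o_4 = (-3.8301, -3.5622, 8.0000)
after link 5: o_5 = (-7.4889, -3.8993, 5.8787)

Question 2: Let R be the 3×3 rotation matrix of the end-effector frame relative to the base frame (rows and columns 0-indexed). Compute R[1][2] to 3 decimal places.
0.612

End-effector z-axis (col 2 of R) = (0.3536,0.6124,-0.7071)
R[1][2] = 0.6124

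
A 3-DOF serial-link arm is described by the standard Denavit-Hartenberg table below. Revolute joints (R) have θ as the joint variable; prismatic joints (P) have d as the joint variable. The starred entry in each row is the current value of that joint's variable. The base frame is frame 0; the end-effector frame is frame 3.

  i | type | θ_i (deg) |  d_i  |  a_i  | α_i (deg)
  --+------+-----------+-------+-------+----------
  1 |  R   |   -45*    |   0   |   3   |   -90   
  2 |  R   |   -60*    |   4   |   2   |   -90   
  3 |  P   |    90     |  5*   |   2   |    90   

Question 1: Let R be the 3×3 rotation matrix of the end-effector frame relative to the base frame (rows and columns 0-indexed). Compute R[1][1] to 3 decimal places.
End-effector y-axis (col 1 of R) = (0.6124,-0.6124,-0.5000)
R[1][1] = -0.6124

-0.612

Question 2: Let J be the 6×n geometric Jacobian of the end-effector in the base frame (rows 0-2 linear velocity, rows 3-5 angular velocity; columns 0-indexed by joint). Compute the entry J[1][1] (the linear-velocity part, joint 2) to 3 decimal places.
0.543

axis z_1 = (0.7071,0.7071,0.0000); lever o_n−o_1 = (5.1832,-2.3548,-0.7679)
cross product → J_v[:, 1] = (-0.5430,0.5430,-5.3301)
J_ω[:, 1] = z_1
entry J[1][1] = 0.5430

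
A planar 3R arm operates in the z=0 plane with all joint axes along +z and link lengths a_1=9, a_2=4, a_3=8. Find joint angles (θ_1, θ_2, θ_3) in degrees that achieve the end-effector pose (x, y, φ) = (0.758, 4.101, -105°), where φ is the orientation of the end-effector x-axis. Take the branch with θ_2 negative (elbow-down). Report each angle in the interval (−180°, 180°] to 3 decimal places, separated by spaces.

wrist centre = target − a_3·(cos φ, sin φ) = (2.8286, 11.8284)
cos θ_2 = (147.9119−9²−4²)/(2·9·4) = 0.7071; θ_2 = -44.9997° (elbow-down)
β = atan2(11.8284,2.8286) = 76.5513°; ψ = atan2(-2.8284,11.8284) = -13.4480°
θ_1 = β − ψ = 89.9993°
θ_3 = φ − θ_1 − θ_2 = -149.9996° (wrapped to (-180°,180°])

89.999 -45.000 -150.000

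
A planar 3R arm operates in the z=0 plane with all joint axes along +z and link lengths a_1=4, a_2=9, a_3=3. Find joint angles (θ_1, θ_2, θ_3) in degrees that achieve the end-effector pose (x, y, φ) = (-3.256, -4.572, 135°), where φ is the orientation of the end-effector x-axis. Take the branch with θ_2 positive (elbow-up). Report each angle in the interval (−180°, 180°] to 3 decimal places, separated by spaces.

150.000 135.000 -150.000

wrist centre = target − a_3·(cos φ, sin φ) = (-1.1347, -6.6933)
cos θ_2 = (46.0880−4²−9²)/(2·4·9) = -0.7071; θ_2 = 135.0003° (elbow-up)
β = atan2(-6.6933,-1.1347) = -99.6215°; ψ = atan2(6.3639,-2.3640) = 110.3784°
θ_1 = β − ψ = -210.0000°
θ_3 = φ − θ_1 − θ_2 = -150.0003° (wrapped to (-180°,180°])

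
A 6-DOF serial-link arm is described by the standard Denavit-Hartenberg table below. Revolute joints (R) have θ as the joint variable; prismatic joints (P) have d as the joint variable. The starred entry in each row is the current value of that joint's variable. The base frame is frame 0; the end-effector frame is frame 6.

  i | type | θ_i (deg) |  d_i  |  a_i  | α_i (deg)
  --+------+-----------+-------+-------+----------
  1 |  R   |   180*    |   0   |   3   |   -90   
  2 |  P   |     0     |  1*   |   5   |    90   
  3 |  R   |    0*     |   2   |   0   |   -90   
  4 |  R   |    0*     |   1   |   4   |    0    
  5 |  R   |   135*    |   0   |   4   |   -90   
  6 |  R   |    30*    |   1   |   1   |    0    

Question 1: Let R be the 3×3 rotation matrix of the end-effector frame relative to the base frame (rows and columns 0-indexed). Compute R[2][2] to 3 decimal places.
End-effector z-axis (col 2 of R) = (0.7071,-0.0000,0.7071)
R[2][2] = 0.7071

0.707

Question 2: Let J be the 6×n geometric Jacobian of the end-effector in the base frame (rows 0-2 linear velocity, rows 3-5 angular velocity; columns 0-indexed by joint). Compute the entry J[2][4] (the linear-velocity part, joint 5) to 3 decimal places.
4.148

axis z_4 = (-0.0000,-1.0000,0.0000); lever o_n−o_4 = (4.1479,0.5000,-2.7337)
cross product → J_v[:, 4] = (2.7337,-0.0000,4.1479)
J_ω[:, 4] = z_4
entry J[2][4] = 4.1479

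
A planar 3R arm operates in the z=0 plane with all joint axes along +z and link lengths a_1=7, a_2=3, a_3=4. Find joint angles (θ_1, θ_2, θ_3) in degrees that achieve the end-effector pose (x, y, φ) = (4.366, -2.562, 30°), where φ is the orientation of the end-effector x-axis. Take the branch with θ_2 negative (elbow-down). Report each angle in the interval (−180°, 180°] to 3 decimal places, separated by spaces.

wrist centre = target − a_3·(cos φ, sin φ) = (0.9019, -4.5620)
cos θ_2 = (21.6253−7²−3²)/(2·7·3) = -0.8661; θ_2 = -150.0046° (elbow-down)
β = atan2(-4.5620,0.9019) = -78.8169°; ψ = atan2(-1.4998,4.4018) = -18.8151°
θ_1 = β − ψ = -60.0018°
θ_3 = φ − θ_1 − θ_2 = -119.9936° (wrapped to (-180°,180°])

-60.002 -150.005 -119.994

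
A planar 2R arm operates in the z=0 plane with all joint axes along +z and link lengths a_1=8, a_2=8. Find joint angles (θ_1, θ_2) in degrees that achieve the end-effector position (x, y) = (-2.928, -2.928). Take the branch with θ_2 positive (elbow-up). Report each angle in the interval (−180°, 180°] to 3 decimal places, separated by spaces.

149.999 150.002

cos θ_2 = (17.1464−8²−8²)/(2·8·8) = -0.8660; θ_2 = 150.0021° (elbow-up)
β = atan2(-2.9280,-2.9280) = -135.0000°; ψ = atan2(3.9997,1.0716) = 75.0011°
θ_1 = β − ψ = -210.0011°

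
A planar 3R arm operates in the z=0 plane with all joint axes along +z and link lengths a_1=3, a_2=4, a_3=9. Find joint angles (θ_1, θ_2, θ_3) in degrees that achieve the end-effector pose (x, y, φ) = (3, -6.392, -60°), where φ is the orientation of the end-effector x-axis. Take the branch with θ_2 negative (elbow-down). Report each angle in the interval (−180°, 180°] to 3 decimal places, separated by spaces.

-120.012 -149.996 -149.992

wrist centre = target − a_3·(cos φ, sin φ) = (-1.5000, 1.4022)
cos θ_2 = (4.2162−3²−4²)/(2·3·4) = -0.8660; θ_2 = -149.9959° (elbow-down)
β = atan2(1.4022,-1.5000) = 136.9295°; ψ = atan2(-2.0002,-0.4640) = -103.0589°
θ_1 = β − ψ = 239.9884°
θ_3 = φ − θ_1 − θ_2 = -149.9924° (wrapped to (-180°,180°])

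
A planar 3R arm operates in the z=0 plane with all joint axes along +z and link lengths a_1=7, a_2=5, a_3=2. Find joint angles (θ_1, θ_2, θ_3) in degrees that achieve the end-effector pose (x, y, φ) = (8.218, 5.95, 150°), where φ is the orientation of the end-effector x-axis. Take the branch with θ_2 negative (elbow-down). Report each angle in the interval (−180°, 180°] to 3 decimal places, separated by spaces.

wrist centre = target − a_3·(cos φ, sin φ) = (9.9501, 4.9500)
cos θ_2 = (123.5060−7²−5²)/(2·7·5) = 0.7072; θ_2 = -44.9901° (elbow-down)
β = atan2(4.9500,9.9501) = 26.4497°; ψ = atan2(-3.5349,10.5361) = -18.5468°
θ_1 = β − ψ = 44.9965°
θ_3 = φ − θ_1 − θ_2 = 149.9936° (wrapped to (-180°,180°])

44.996 -44.990 149.994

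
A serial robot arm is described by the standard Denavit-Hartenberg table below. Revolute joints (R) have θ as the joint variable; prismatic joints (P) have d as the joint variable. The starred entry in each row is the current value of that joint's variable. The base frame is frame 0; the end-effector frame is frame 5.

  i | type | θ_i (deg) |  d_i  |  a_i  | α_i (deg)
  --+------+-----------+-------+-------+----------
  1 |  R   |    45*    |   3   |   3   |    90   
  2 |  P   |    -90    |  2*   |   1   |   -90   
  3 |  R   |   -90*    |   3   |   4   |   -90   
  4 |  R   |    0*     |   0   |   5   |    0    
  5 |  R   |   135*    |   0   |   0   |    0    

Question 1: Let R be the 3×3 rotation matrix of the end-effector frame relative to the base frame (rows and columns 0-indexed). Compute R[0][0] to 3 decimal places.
-1.000

End-effector x-axis (col 0 of R) = (-1.0000,0.0000,-0.0000)
R[0][0] = -1.0000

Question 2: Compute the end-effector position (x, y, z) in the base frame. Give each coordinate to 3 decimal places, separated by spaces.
after link 1: o_1 = (2.1213, 2.1213, 3.0000)
after link 2: o_2 = (3.5355, 0.7071, 2.0000)
after link 3: o_3 = (8.4853, -0.0000, 2.0000)
after link 4: o_4 = (12.0208, -3.5355, 2.0000)
after link 5: o_5 = (12.0208, -3.5355, 2.0000)

12.021 -3.536 2.000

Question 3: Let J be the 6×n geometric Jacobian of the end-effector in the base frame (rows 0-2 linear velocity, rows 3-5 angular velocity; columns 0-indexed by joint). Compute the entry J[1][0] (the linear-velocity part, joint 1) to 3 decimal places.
12.021

axis z_0 = ẑ; lever o_n−o_0 = (12.0208,-3.5355,2.0000)
cross product → J_v[:, 0] = (3.5355,12.0208,-0.0000)
J_ω[:, 0] = z_0
entry J[1][0] = 12.0208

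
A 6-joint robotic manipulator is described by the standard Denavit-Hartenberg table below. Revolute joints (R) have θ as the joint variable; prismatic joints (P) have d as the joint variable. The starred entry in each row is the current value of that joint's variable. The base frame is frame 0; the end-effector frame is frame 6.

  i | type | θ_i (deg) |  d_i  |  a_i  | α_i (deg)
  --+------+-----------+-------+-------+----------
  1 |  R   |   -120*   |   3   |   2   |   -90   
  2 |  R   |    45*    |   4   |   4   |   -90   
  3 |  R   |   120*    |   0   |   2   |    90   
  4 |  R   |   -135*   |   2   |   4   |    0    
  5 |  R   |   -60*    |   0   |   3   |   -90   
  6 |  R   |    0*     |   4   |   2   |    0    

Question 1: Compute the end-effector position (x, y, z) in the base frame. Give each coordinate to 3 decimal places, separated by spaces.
after link 1: o_1 = (-1.0000, -1.7321, 3.0000)
after link 2: o_2 = (1.0499, -6.1815, 0.1716)
after link 3: o_3 = (-0.0966, -4.7031, 0.8787)
after link 4: o_4 = (-0.9536, -9.0866, 0.6539)
after link 5: o_5 = (0.9820, -10.7532, -0.9196)
after link 6: o_6 = (1.4998, -14.9955, 0.3974)

1.500 -14.996 0.397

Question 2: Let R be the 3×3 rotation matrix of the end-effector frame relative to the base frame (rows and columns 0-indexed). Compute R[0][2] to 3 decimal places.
-0.193

End-effector z-axis (col 2 of R) = (-0.1931,-0.7828,0.5915)
R[0][2] = -0.1931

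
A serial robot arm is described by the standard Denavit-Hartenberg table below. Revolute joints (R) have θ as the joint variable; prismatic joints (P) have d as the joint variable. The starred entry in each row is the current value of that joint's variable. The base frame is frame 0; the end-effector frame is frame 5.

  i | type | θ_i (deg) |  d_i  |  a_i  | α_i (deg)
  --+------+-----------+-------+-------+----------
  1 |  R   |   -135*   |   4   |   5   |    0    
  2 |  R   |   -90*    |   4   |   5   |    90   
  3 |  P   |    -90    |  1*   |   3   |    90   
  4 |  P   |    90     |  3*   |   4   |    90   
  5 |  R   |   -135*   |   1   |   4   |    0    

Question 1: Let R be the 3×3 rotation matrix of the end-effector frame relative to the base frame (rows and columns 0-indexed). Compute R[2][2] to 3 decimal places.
End-effector z-axis (col 2 of R) = (0.0000,0.0000,-1.0000)
R[2][2] = -1.0000

-1.000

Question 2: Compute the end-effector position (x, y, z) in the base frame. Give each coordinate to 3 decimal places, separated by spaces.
-5.414 1.414 4.000

after link 1: o_1 = (-3.5355, -3.5355, 4.0000)
after link 2: o_2 = (-7.0711, -0.0000, 8.0000)
after link 3: o_3 = (-6.3640, 0.7071, 5.0000)
after link 4: o_4 = (-1.4142, 1.4142, 5.0000)
after link 5: o_5 = (-5.4142, 1.4142, 4.0000)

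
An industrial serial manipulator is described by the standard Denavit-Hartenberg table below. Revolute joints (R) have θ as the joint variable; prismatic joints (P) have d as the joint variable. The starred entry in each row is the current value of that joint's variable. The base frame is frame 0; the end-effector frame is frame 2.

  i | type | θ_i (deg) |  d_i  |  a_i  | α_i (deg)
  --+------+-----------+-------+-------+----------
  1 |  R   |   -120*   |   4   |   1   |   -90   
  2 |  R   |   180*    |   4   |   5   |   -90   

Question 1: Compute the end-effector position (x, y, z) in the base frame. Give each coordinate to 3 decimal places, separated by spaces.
after link 1: o_1 = (-0.5000, -0.8660, 4.0000)
after link 2: o_2 = (5.4641, 1.4641, 4.0000)

5.464 1.464 4.000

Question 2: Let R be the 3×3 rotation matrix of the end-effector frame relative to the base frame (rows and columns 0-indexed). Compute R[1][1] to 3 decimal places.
End-effector y-axis (col 1 of R) = (-0.8660,0.5000,0.0000)
R[1][1] = 0.5000

0.500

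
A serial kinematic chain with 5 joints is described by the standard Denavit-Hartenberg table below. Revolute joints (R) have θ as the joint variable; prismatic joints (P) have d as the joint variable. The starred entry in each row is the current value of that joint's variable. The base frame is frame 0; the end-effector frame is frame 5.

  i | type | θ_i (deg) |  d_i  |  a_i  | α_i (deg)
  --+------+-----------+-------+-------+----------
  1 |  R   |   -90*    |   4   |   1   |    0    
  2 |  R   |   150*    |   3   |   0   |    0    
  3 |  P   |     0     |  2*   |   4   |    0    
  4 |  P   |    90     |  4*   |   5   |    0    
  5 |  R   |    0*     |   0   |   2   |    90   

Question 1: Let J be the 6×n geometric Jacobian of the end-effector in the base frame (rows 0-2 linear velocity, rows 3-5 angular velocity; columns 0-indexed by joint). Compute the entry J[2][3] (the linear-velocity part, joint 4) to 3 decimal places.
1.000

prismatic axis z_3 = (0.0000,0.0000,1.0000)
J_v[:, 3] = z_3; J_ω[:, 3] = (0,0,0)
entry J[2][3] = 1.0000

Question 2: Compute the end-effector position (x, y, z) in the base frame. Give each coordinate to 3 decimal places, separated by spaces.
-4.062 5.964 13.000

after link 1: o_1 = (0.0000, -1.0000, 4.0000)
after link 2: o_2 = (0.0000, -1.0000, 7.0000)
after link 3: o_3 = (2.0000, 2.4641, 9.0000)
after link 4: o_4 = (-2.3301, 4.9641, 13.0000)
after link 5: o_5 = (-4.0622, 5.9641, 13.0000)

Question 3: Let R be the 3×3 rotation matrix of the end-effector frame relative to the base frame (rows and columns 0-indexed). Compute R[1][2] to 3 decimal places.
0.866

End-effector z-axis (col 2 of R) = (0.5000,0.8660,0.0000)
R[1][2] = 0.8660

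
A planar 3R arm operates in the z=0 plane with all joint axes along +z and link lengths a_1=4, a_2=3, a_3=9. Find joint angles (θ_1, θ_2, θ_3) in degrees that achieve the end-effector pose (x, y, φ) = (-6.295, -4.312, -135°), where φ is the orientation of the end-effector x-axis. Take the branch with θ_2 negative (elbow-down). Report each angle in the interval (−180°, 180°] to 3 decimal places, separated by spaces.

135.011 -150.000 -120.010

wrist centre = target − a_3·(cos φ, sin φ) = (0.0690, 2.0520)
cos θ_2 = (4.2153−4²−3²)/(2·4·3) = -0.8660; θ_2 = -150.0004° (elbow-down)
β = atan2(2.0520,0.0690) = 88.0752°; ψ = atan2(-1.5000,1.4019) = -46.9355°
θ_1 = β − ψ = 135.0107°
θ_3 = φ − θ_1 − θ_2 = -120.0103° (wrapped to (-180°,180°])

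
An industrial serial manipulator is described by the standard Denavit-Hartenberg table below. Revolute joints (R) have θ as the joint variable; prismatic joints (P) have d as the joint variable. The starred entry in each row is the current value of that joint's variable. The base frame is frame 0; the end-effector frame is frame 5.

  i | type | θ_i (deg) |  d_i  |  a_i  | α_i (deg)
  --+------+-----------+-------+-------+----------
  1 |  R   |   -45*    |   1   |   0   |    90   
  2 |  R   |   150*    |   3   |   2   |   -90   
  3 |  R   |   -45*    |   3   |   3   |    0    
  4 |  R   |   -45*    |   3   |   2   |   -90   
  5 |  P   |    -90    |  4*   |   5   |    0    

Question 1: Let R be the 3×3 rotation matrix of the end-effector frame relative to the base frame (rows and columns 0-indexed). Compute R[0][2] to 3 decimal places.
End-effector z-axis (col 2 of R) = (-0.6124,0.6124,0.5000)
R[0][2] = -0.6124

-0.612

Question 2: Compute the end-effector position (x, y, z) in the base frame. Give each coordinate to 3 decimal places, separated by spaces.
-13.898 3.827 -4.466

after link 1: o_1 = (0.0000, 0.0000, 1.0000)
after link 2: o_2 = (-3.3461, -0.8966, 2.0000)
after link 3: o_3 = (-7.2058, -0.0369, 0.4626)
after link 4: o_4 = (-9.6806, -0.3904, -2.1355)
after link 5: o_5 = (-13.8979, 3.8268, -4.4656)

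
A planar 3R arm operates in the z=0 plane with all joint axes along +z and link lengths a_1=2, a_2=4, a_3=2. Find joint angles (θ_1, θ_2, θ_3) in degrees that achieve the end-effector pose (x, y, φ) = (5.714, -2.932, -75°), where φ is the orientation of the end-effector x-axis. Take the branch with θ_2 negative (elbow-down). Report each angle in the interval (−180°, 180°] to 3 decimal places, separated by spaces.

wrist centre = target − a_3·(cos φ, sin φ) = (5.1964, -1.0001)
cos θ_2 = (28.0025−2²−4²)/(2·2·4) = 0.5002; θ_2 = -59.9898° (elbow-down)
β = atan2(-1.0001,5.1964) = -10.8945°; ψ = atan2(-3.4637,4.0006) = -40.8861°
θ_1 = β − ψ = 29.9915°
θ_3 = φ − θ_1 − θ_2 = -45.0018° (wrapped to (-180°,180°])

29.992 -59.990 -45.002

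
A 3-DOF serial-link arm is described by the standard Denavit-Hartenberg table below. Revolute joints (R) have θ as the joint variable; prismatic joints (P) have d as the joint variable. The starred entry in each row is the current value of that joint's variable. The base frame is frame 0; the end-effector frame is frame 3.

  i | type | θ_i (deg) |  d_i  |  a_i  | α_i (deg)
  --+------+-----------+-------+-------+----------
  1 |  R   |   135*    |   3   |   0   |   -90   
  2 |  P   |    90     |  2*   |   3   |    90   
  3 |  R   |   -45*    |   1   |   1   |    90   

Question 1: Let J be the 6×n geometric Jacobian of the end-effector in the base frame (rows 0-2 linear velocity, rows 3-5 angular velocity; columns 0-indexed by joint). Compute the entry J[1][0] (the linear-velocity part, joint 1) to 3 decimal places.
-1.621

axis z_0 = ẑ; lever o_n−o_0 = (-1.6213,-0.2071,-0.7071)
cross product → J_v[:, 0] = (0.2071,-1.6213,0.0000)
J_ω[:, 0] = z_0
entry J[1][0] = -1.6213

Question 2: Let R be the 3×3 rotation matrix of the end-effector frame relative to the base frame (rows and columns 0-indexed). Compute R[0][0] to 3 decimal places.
End-effector x-axis (col 0 of R) = (0.5000,0.5000,-0.7071)
R[0][0] = 0.5000

0.500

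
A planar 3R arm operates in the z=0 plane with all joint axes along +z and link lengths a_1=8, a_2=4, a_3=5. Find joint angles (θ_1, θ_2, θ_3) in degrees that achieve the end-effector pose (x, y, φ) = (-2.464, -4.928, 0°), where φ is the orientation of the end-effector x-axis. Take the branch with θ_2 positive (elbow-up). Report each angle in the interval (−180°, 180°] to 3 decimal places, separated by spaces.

wrist centre = target − a_3·(cos φ, sin φ) = (-7.4640, -4.9280)
cos θ_2 = (79.9965−8²−4²)/(2·8·4) = -0.0001; θ_2 = 90.0032° (elbow-up)
β = atan2(-4.9280,-7.4640) = -146.5658°; ψ = atan2(4.0000,7.9998) = 26.5657°
θ_1 = β − ψ = -173.1315°
θ_3 = φ − θ_1 − θ_2 = 83.1283° (wrapped to (-180°,180°])

-173.131 90.003 83.128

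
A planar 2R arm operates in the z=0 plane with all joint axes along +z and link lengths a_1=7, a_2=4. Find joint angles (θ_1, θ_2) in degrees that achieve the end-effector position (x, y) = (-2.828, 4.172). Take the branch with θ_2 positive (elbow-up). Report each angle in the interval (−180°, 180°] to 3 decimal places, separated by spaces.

89.993 134.998

cos θ_2 = (25.4032−7²−4²)/(2·7·4) = -0.7071; θ_2 = 134.9983° (elbow-up)
β = atan2(4.1720,-2.8280) = 124.1315°; ψ = atan2(2.8285,4.1717) = 34.1385°
θ_1 = β − ψ = 89.9930°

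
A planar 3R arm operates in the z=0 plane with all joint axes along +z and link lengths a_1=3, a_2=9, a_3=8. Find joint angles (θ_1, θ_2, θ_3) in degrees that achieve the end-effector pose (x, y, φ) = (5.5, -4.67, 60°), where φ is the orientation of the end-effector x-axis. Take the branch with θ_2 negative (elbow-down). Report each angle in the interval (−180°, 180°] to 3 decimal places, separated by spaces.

wrist centre = target − a_3·(cos φ, sin φ) = (1.5000, -11.5982)
cos θ_2 = (136.7683−3²−9²)/(2·3·9) = 0.8661; θ_2 = -29.9937° (elbow-down)
β = atan2(-11.5982,1.5000) = -82.6308°; ψ = atan2(-4.4991,10.7947) = -22.6260°
θ_1 = β − ψ = -60.0049°
θ_3 = φ − θ_1 − θ_2 = 149.9986° (wrapped to (-180°,180°])

-60.005 -29.994 149.999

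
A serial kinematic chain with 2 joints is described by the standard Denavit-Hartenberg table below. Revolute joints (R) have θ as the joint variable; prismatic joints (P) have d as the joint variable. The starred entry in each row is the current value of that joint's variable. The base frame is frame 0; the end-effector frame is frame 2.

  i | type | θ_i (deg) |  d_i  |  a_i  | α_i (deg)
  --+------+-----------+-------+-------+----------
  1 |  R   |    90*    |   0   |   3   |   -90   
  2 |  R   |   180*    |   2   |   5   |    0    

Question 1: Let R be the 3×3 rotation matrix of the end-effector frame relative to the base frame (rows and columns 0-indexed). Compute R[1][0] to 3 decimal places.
-1.000

End-effector x-axis (col 0 of R) = (-0.0000,-1.0000,-0.0000)
R[1][0] = -1.0000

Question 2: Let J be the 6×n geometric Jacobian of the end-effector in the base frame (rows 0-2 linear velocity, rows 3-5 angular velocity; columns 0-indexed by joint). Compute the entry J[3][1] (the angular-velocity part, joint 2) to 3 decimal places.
axis z_1 = (-1.0000,0.0000,0.0000); lever o_n−o_1 = (-2.0000,-5.0000,-0.0000)
cross product → J_v[:, 1] = (0.0000,-0.0000,5.0000)
J_ω[:, 1] = z_1
entry J[3][1] = -1.0000

-1.000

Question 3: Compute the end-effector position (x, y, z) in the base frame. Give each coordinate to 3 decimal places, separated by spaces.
-2.000 -2.000 -0.000

after link 1: o_1 = (0.0000, 3.0000, 0.0000)
after link 2: o_2 = (-2.0000, -2.0000, -0.0000)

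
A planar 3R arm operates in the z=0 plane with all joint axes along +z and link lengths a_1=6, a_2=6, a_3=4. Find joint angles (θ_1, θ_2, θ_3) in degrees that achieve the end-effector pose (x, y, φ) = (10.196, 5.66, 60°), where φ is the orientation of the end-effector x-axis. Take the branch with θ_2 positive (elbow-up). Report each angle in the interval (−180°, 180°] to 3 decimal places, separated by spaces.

wrist centre = target − a_3·(cos φ, sin φ) = (8.1960, 2.1959)
cos θ_2 = (71.9964−6²−6²)/(2·6·6) = -0.0001; θ_2 = 90.0029° (elbow-up)
β = atan2(2.1959,8.1960) = 14.9986°; ψ = atan2(6.0000,5.9997) = 45.0014°
θ_1 = β − ψ = -30.0028°
θ_3 = φ − θ_1 − θ_2 = -0.0000° (wrapped to (-180°,180°])

-30.003 90.003 -0.000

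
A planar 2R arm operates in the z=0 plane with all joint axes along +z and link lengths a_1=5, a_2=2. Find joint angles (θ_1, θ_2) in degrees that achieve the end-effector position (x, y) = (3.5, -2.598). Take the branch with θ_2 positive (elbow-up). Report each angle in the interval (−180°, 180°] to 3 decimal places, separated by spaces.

cos θ_2 = (18.9996−5²−2²)/(2·5·2) = -0.5000; θ_2 = 120.0013° (elbow-up)
β = atan2(-2.5980,3.5000) = -36.5860°; ψ = atan2(1.7320,4.0000) = 23.4132°
θ_1 = β − ψ = -59.9991°

-59.999 120.001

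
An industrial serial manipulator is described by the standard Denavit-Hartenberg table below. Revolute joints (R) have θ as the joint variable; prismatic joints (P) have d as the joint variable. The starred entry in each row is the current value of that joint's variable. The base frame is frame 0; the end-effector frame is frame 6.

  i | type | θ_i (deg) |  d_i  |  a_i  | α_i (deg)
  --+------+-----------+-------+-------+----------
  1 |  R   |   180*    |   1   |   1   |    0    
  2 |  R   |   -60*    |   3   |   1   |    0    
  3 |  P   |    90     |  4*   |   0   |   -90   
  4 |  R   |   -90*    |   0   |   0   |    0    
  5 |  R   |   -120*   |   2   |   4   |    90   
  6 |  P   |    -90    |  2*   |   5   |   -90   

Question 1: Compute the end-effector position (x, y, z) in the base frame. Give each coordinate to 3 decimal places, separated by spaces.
-0.866 4.696 4.268

after link 1: o_1 = (-1.0000, 0.0000, 1.0000)
after link 2: o_2 = (-1.5000, 0.8660, 4.0000)
after link 3: o_3 = (-1.5000, 0.8660, 8.0000)
after link 4: o_4 = (-1.5000, 0.8660, 8.0000)
after link 5: o_5 = (2.5000, 0.8660, 6.0000)
after link 6: o_6 = (-0.8660, 4.6962, 4.2679)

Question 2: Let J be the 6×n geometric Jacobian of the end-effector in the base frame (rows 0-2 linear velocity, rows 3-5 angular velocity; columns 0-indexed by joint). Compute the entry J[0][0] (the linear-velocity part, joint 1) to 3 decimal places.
-4.696

axis z_0 = ẑ; lever o_n−o_0 = (-0.8660,4.6962,4.2679)
cross product → J_v[:, 0] = (-4.6962,-0.8660,0.0000)
J_ω[:, 0] = z_0
entry J[0][0] = -4.6962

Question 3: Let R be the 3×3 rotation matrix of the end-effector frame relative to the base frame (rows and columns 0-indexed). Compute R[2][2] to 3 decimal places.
End-effector z-axis (col 2 of R) = (0.7500,0.4330,-0.5000)
R[2][2] = -0.5000

-0.500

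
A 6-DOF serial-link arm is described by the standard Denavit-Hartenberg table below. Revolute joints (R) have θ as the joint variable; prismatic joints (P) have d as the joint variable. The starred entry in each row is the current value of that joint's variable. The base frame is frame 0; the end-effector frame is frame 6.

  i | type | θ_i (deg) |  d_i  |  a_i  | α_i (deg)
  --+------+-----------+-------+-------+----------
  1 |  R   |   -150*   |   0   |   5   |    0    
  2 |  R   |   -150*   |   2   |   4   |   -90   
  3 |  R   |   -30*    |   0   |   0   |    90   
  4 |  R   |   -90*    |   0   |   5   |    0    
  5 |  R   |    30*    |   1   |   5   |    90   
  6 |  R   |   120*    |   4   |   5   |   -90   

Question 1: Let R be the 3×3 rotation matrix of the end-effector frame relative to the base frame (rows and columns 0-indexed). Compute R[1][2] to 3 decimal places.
End-effector z-axis (col 2 of R) = (-0.7120,0.2667,-0.6495)
R[1][2] = 0.2667

0.267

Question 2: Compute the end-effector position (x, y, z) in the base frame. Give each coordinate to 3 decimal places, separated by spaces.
3.316 -7.587 5.509

after link 1: o_1 = (-4.3301, -2.5000, 0.0000)
after link 2: o_2 = (-2.3301, 0.9641, 2.0000)
after link 3: o_3 = (-2.3301, 0.9641, 2.0000)
after link 4: o_4 = (2.0000, -1.5359, 2.0000)
after link 5: o_5 = (6.5825, -2.2590, 4.1160)
after link 6: o_6 = (3.3158, -7.5870, 5.5090)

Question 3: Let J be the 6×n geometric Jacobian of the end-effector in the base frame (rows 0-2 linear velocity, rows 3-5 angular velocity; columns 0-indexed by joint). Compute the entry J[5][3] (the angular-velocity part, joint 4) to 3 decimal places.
0.866

axis z_3 = (-0.2500,-0.4330,0.8660); lever o_n−o_3 = (5.6459,-8.5511,3.5090)
cross product → J_v[:, 3] = (5.8861,5.7667,4.5825)
J_ω[:, 3] = z_3
entry J[5][3] = 0.8660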